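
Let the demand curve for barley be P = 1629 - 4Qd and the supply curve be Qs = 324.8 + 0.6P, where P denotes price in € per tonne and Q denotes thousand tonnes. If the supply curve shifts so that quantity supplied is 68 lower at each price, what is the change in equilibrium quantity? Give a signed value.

Inverting to quantity form: Qd = 407.25 - 0.25P.
Set Qd = Qs: 407.25 - 0.25P = 324.8 + 0.6P, so 82.45 = 0.85P and P* = 97.
Substitute back: Q* = 407.25 - 0.25(97) = 383.
After the shift, supply is Qs = 256.8 + 0.6P.
New equilibrium: 150.45 = 0.85P, so P = 177 and Q = 363.
ΔQ = 363 - 383 = -20.

ΔQ = -20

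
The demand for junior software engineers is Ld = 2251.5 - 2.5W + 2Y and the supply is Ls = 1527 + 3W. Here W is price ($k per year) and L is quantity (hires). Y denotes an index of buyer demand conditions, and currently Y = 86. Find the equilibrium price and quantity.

W* = 163, L* = 2016

With Y = 86, demand is Ld = 2423.5 - 2.5W.
Set Ld = Ls: 2423.5 - 2.5W = 1527 + 3W, so 896.5 = 5.5W and W* = 163.
Then L* = 2423.5 - 2.5(163) = 2016.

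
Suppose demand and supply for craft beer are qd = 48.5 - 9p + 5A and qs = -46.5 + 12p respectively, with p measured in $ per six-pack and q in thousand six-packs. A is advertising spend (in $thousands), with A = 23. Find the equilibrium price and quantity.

p* = 10, q* = 73.5

With A = 23, demand is qd = 163.5 - 9p.
Equating demand and supply, 163.5 - 9p = -46.5 + 12p gives 21p = 210, so p* = 10.
Substitute back: q* = 163.5 - 9(10) = 73.5.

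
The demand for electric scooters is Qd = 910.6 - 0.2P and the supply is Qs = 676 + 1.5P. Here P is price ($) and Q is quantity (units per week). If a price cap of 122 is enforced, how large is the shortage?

Shortage = 27.2

Evaluating both curves at the ceiling price 122 gives Qd = 886.2, Qs = 859.
Shortage = Qd - Qs = 886.2 - 859 = 27.2.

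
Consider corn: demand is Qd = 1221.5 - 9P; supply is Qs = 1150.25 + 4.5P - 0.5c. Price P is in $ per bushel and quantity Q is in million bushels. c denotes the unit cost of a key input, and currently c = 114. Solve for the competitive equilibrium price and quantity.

P* = 9.5, Q* = 1136

With c = 114, supply is Qs = 1093.25 + 4.5P.
Set Qd = Qs: 1221.5 - 9P = 1093.25 + 4.5P, so 128.25 = 13.5P and P* = 9.5.
Plugging P* into demand: Q* = 1221.5 - 9(9.5) = 1136.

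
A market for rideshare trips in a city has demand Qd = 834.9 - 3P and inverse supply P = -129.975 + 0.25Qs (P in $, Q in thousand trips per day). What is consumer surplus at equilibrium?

Solving each curve for Q: Qs = 519.9 + 4P.
The market clears where 834.9 - 3P = 519.9 + 4P. Rearranging, 7P = 315, hence P* = 45.
Then Q* = 834.9 - 3(45) = 699.9.
Demand choke price (Qd = 0): P = 834.9/3 = 278.3. Consumer surplus = ½ × (278.3 - 45) × 699.9 = 81643.335.

Consumer surplus = 81643.335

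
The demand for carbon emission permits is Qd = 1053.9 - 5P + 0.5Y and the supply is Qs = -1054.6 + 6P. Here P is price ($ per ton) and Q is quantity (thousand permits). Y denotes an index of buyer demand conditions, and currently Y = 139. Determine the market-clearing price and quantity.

With Y = 139, demand is Qd = 1123.4 - 5P.
At equilibrium Qd = Qs, so 1123.4 - 5P = -1054.6 + 6P; collecting terms, 2178 = 11P and P* = 198.
Then Q* = 1123.4 - 5(198) = 133.4.

P* = 198, Q* = 133.4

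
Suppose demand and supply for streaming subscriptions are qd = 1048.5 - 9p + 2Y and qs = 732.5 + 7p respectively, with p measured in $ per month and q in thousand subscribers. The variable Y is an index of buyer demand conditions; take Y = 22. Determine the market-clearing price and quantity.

p* = 22.5, q* = 890

With Y = 22, demand is qd = 1092.5 - 9p.
Equating demand and supply, 1092.5 - 9p = 732.5 + 7p gives 16p = 360, so p* = 22.5.
From the demand curve, q* = 1092.5 - 9(22.5) = 890.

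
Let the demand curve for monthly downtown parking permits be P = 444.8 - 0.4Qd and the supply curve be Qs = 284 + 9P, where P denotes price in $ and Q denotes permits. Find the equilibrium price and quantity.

P* = 72, Q* = 932

Rewriting in direct form: Qd = 1112 - 2.5P.
The market clears where 1112 - 2.5P = 284 + 9P. Rearranging, 11.5P = 828, hence P* = 72.
Then Q* = 1112 - 2.5(72) = 932.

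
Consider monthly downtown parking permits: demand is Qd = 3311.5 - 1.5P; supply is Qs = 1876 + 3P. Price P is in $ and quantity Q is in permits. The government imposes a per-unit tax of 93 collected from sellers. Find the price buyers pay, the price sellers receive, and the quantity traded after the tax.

P_b = 381, P_s = 288, Q = 2740

Sellers keep P_s = P_b - 93 per unit, so supply in terms of the buyer price is Qs = 1597 + 3P_b.
Market clearing requires 3311.5 - 1.5P_b = 1597 + 3P_b; hence 1714.5 = 4.5P_b and P_b = 381.
Then P_s = 381 - 93 = 288 and Q = 3311.5 - 1.5(381) = 2740.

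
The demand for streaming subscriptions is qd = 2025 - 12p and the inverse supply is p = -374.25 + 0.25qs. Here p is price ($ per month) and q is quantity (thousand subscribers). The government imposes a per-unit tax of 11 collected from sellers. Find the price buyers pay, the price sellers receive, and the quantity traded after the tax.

Solving each curve for q: qs = 1497 + 4p.
The tax drives a wedge p_b - p_s = 11. Substituting p_s = p_b - 11 into supply: qs = 1453 + 4p_b.
Market clearing requires 2025 - 12p_b = 1453 + 4p_b; hence 572 = 16p_b and p_b = 35.75.
So p_s = 24.75 and the quantity traded is q = 2025 - 12(35.75) = 1596.

p_b = 35.75, p_s = 24.75, q = 1596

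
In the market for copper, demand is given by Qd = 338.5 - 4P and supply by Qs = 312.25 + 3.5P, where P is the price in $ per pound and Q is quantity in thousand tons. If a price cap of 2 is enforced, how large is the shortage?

Shortage = 11.25

Evaluating both curves at the ceiling price 2 gives Qd = 330.5, Qs = 319.25.
Shortage = Qd - Qs = 330.5 - 319.25 = 11.25.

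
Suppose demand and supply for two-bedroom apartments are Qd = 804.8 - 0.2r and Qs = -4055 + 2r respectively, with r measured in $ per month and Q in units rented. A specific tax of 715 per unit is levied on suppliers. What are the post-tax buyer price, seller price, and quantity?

Suppliers keep r_s = r_b - 715 per unit, so supply in terms of the buyer price is Qs = -5485 + 2r_b.
Set Qd = Qs: 804.8 - 0.2r_b = -5485 + 2r_b, so 6289.8 = 2.2r_b and r_b = 2859.
So r_s = 2144 and the quantity traded is Q = 804.8 - 0.2(2859) = 233.

r_b = 2859, r_s = 2144, Q = 233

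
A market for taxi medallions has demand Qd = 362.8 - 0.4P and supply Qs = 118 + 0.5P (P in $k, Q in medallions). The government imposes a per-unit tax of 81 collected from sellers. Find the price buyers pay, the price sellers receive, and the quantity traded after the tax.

P_b = 317, P_s = 236, Q = 236

Sellers keep P_s = P_b - 81 per unit, so supply in terms of the buyer price is Qs = 77.5 + 0.5P_b.
Set Qd = Qs: 362.8 - 0.4P_b = 77.5 + 0.5P_b, so 285.3 = 0.9P_b and P_b = 317.
Then P_s = 317 - 81 = 236 and Q = 362.8 - 0.4(317) = 236.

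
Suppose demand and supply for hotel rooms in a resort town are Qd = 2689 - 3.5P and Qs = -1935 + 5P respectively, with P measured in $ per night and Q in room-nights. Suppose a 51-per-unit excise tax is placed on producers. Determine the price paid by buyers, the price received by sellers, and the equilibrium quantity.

Producers keep P_s = P_b - 51 per unit, so supply in terms of the buyer price is Qs = -2190 + 5P_b.
Equate demand and the shifted supply: 2689 - 3.5P_b = -2190 + 5P_b, giving 8.5P_b = 4879, so P_b = 574.
Then P_s = 574 - 51 = 523 and Q = 2689 - 3.5(574) = 680.

P_b = 574, P_s = 523, Q = 680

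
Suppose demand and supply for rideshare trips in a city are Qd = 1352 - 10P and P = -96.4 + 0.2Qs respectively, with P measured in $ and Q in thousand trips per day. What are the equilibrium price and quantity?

Inverting to quantity form: Qs = 482 + 5P.
At equilibrium Qd = Qs, so 1352 - 10P = 482 + 5P; collecting terms, 870 = 15P and P* = 58.
Substitute back: Q* = 1352 - 10(58) = 772.

P* = 58, Q* = 772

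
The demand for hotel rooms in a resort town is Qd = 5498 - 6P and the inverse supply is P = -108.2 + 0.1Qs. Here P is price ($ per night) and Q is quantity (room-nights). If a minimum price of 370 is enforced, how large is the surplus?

Surplus = 1504

In direct form, Qs = 1082 + 10P.
With P fixed at 370, quantity demanded is 3278 and quantity supplied is 4782.
Surplus = Qs - Qd = 4782 - 3278 = 1504.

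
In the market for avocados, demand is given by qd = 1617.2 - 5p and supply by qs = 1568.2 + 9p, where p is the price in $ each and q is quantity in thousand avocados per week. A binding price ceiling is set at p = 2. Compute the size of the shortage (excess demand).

Shortage = 21

Evaluating both curves at the ceiling price 2 gives qd = 1607.2, qs = 1586.2.
Shortage = qd - qs = 1607.2 - 1586.2 = 21.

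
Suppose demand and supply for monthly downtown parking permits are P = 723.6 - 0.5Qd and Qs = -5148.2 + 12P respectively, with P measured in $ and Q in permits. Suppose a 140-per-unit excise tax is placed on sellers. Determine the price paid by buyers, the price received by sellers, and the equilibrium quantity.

P_b = 591.1, P_s = 451.1, Q = 265

Solving each curve for Q: Qd = 1447.2 - 2P.
The tax drives a wedge P_b - P_s = 140. Substituting P_s = P_b - 140 into supply: Qs = -6828.2 + 12P_b.
Market clearing requires 1447.2 - 2P_b = -6828.2 + 12P_b; hence 8275.4 = 14P_b and P_b = 591.1.
So P_s = 451.1 and the quantity traded is Q = 1447.2 - 2(591.1) = 265.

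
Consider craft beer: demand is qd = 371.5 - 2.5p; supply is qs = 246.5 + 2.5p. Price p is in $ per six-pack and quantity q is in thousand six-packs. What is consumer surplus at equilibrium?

Consumer surplus = 19096.2

The market clears where 371.5 - 2.5p = 246.5 + 2.5p. Rearranging, 5p = 125, hence p* = 25.
From the demand curve, q* = 371.5 - 2.5(25) = 309.
Demand choke price (qd = 0): p = 371.5/2.5 = 148.6. Consumer surplus = ½ × (148.6 - 25) × 309 = 19096.2.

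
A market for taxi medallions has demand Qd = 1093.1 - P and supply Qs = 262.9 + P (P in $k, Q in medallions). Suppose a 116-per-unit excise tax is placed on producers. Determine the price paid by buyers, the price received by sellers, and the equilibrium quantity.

P_b = 473.1, P_s = 357.1, Q = 620

Producers keep P_s = P_b - 116 per unit, so supply in terms of the buyer price is Qs = 146.9 + P_b.
Equate demand and the shifted supply: 1093.1 - P_b = 146.9 + P_b, giving 2P_b = 946.2, so P_b = 473.1.
So P_s = 357.1 and the quantity traded is Q = 1093.1 - 473.1 = 620.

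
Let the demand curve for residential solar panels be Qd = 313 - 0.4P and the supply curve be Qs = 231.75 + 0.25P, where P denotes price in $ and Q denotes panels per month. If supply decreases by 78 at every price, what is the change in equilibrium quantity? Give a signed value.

Set Qd = Qs: 313 - 0.4P = 231.75 + 0.25P, so 81.25 = 0.65P and P* = 125.
Substitute back: Q* = 313 - 0.4(125) = 263.
After the shift, supply is Qs = 153.75 + 0.25P.
The new intersection has 159.25 = 0.65P, i.e. P = 245, Q = 215.
ΔQ = 215 - 263 = -48.

ΔQ = -48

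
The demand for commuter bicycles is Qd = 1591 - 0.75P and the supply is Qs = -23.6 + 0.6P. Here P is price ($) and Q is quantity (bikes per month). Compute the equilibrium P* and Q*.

P* = 1196, Q* = 694

The market clears where 1591 - 0.75P = -23.6 + 0.6P. Rearranging, 1.35P = 1614.6, hence P* = 1196.
From the demand curve, Q* = 1591 - 0.75(1196) = 694.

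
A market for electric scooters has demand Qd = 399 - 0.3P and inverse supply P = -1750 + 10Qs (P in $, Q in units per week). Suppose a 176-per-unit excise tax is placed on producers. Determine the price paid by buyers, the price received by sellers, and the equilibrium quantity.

P_b = 604, P_s = 428, Q = 217.8

In direct form, Qs = 175 + 0.1P.
The tax drives a wedge P_b - P_s = 176. Substituting P_s = P_b - 176 into supply: Qs = 157.4 + 0.1P_b.
Set Qd = Qs: 399 - 0.3P_b = 157.4 + 0.1P_b, so 241.6 = 0.4P_b and P_b = 604.
So P_s = 428 and the quantity traded is Q = 399 - 0.3(604) = 217.8.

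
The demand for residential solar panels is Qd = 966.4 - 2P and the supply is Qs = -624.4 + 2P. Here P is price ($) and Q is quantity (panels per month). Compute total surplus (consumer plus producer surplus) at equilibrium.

The market clears where 966.4 - 2P = -624.4 + 2P. Rearranging, 4P = 1590.8, hence P* = 397.7.
Substitute back: Q* = 966.4 - 2(397.7) = 171.
Demand choke price = 483.2; supply choke price = 312.2. CS = ½(483.2 - 397.7)(171) = 7310.25; PS = ½(397.7 - 312.2)(171) = 7310.25. Total surplus = 14620.5.

Total surplus = 14620.5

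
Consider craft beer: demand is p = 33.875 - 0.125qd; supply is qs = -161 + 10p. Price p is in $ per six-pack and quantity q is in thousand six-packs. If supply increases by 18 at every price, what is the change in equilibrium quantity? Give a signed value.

Inverting to quantity form: qd = 271 - 8p.
At equilibrium qd = qs, so 271 - 8p = -161 + 10p; collecting terms, 432 = 18p and p* = 24.
Substitute back: q* = 271 - 8(24) = 79.
After the shift, supply is qs = -143 + 10p.
New equilibrium: 414 = 18p, so p = 23 and q = 87.
Δq = 87 - 79 = 8.

Δq = 8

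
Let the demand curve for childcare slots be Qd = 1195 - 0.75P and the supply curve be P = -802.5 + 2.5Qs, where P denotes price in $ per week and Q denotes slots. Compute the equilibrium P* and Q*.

Solving each curve for Q: Qs = 321 + 0.4P.
Equating demand and supply, 1195 - 0.75P = 321 + 0.4P gives 1.15P = 874, so P* = 760.
Plugging P* into demand: Q* = 1195 - 0.75(760) = 625.

P* = 760, Q* = 625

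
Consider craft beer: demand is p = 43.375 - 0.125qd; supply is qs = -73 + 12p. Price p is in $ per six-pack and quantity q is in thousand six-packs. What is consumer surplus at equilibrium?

Consumer surplus = 2002.5625

Solving each curve for q: qd = 347 - 8p.
The market clears where 347 - 8p = -73 + 12p. Rearranging, 20p = 420, hence p* = 21.
Then q* = 347 - 8(21) = 179.
Demand choke price (qd = 0): p = 347/8 = 43.375. Consumer surplus = ½ × (43.375 - 21) × 179 = 2002.5625.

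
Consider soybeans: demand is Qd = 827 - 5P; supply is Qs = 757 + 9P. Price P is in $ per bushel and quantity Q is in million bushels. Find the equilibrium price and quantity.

P* = 5, Q* = 802

At equilibrium Qd = Qs, so 827 - 5P = 757 + 9P; collecting terms, 70 = 14P and P* = 5.
Substitute back: Q* = 827 - 5(5) = 802.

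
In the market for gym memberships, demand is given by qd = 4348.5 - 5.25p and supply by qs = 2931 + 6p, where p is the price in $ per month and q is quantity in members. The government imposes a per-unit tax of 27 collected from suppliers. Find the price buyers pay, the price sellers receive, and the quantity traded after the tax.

The tax drives a wedge p_b - p_s = 27. Substituting p_s = p_b - 27 into supply: qs = 2769 + 6p_b.
Set qd = qs: 4348.5 - 5.25p_b = 2769 + 6p_b, so 1579.5 = 11.25p_b and p_b = 140.4.
Then p_s = 140.4 - 27 = 113.4 and q = 4348.5 - 5.25(140.4) = 3611.4.

p_b = 140.4, p_s = 113.4, q = 3611.4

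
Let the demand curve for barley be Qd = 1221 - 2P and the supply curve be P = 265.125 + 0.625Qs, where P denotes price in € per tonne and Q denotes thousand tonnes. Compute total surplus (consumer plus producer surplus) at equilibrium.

In direct form, Qs = -424.2 + 1.6P.
Set Qd = Qs: 1221 - 2P = -424.2 + 1.6P, so 1645.2 = 3.6P and P* = 457.
Then Q* = 1221 - 2(457) = 307.
Demand choke price = 610.5; supply choke price = 265.125. CS = ½(610.5 - 457)(307) = 23562.25; PS = ½(457 - 265.125)(307) = 29452.8125. Total surplus = 53015.0625.

Total surplus = 53015.0625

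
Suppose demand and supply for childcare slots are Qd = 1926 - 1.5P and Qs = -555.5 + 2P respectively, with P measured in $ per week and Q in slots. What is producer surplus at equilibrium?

At equilibrium Qd = Qs, so 1926 - 1.5P = -555.5 + 2P; collecting terms, 2481.5 = 3.5P and P* = 709.
Plugging P* into demand: Q* = 1926 - 1.5(709) = 862.5.
Supply choke price (Qs = 0): P = 277.75. Producer surplus = ½ × (709 - 277.75) × 862.5 = 185976.5625.

Producer surplus = 185976.5625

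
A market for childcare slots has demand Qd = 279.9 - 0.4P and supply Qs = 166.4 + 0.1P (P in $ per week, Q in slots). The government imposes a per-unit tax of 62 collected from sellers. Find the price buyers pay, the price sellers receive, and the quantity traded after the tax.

Sellers keep P_s = P_b - 62 per unit, so supply in terms of the buyer price is Qs = 160.2 + 0.1P_b.
Market clearing requires 279.9 - 0.4P_b = 160.2 + 0.1P_b; hence 119.7 = 0.5P_b and P_b = 239.4.
So P_s = 177.4 and the quantity traded is Q = 279.9 - 0.4(239.4) = 184.14.

P_b = 239.4, P_s = 177.4, Q = 184.14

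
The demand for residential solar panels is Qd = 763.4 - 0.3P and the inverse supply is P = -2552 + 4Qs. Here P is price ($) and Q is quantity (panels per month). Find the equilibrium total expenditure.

Total expenditure = 158460

Inverting to quantity form: Qs = 638 + 0.25P.
At equilibrium Qd = Qs, so 763.4 - 0.3P = 638 + 0.25P; collecting terms, 125.4 = 0.55P and P* = 228.
From the demand curve, Q* = 763.4 - 0.3(228) = 695.
Total expenditure = P* × Q* = 228 × 695 = 158460.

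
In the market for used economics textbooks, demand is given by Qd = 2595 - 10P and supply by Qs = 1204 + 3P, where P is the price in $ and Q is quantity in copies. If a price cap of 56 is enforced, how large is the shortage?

At P = 56: Qd = 2035 and Qs = 1372.
Shortage = Qd - Qs = 2035 - 1372 = 663.

Shortage = 663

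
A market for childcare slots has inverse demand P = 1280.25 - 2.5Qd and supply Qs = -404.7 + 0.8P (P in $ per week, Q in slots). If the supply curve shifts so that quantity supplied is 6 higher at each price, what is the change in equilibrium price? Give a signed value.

In direct form, Qd = 512.1 - 0.4P.
At equilibrium Qd = Qs, so 512.1 - 0.4P = -404.7 + 0.8P; collecting terms, 916.8 = 1.2P and P* = 764.
From the demand curve, Q* = 512.1 - 0.4(764) = 206.5.
After the shift, supply is Qs = -398.7 + 0.8P.
New equilibrium: 910.8 = 1.2P, so P = 759 and Q = 208.5.
ΔP = 759 - 764 = -5.

ΔP = -5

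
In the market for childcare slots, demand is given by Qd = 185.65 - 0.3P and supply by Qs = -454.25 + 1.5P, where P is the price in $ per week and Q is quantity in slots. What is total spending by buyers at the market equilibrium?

Total spending by buyers = 28084.5

Equating demand and supply, 185.65 - 0.3P = -454.25 + 1.5P gives 1.8P = 639.9, so P* = 355.5.
Plugging P* into demand: Q* = 185.65 - 0.3(355.5) = 79.
Total spending by buyers = P* × Q* = 355.5 × 79 = 28084.5.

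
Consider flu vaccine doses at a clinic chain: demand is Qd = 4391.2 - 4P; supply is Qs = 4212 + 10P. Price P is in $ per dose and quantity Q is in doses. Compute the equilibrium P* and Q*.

P* = 12.8, Q* = 4340

The market clears where 4391.2 - 4P = 4212 + 10P. Rearranging, 14P = 179.2, hence P* = 12.8.
Substitute back: Q* = 4391.2 - 4(12.8) = 4340.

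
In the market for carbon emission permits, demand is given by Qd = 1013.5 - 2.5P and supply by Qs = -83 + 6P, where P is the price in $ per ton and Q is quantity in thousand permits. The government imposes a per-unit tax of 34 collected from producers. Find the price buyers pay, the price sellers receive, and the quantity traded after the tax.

P_b = 153, P_s = 119, Q = 631

Producers keep P_s = P_b - 34 per unit, so supply in terms of the buyer price is Qs = -287 + 6P_b.
Market clearing requires 1013.5 - 2.5P_b = -287 + 6P_b; hence 1300.5 = 8.5P_b and P_b = 153.
So P_s = 119 and the quantity traded is Q = 1013.5 - 2.5(153) = 631.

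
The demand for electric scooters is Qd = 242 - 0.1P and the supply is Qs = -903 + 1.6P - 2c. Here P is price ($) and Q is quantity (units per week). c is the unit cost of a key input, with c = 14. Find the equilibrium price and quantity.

P* = 690, Q* = 173

With c = 14, supply is Qs = -931 + 1.6P.
At equilibrium Qd = Qs, so 242 - 0.1P = -931 + 1.6P; collecting terms, 1173 = 1.7P and P* = 690.
Then Q* = 242 - 0.1(690) = 173.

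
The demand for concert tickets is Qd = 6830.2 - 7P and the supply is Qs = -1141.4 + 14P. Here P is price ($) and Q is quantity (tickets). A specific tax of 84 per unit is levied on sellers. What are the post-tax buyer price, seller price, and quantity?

P_b = 435.6, P_s = 351.6, Q = 3781

The tax drives a wedge P_b - P_s = 84. Substituting P_s = P_b - 84 into supply: Qs = -2317.4 + 14P_b.
Set Qd = Qs: 6830.2 - 7P_b = -2317.4 + 14P_b, so 9147.6 = 21P_b and P_b = 435.6.
So P_s = 351.6 and the quantity traded is Q = 6830.2 - 7(435.6) = 3781.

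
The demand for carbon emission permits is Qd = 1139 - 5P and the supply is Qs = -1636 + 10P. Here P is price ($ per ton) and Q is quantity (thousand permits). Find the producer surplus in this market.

Producer surplus = 2289.8

The market clears where 1139 - 5P = -1636 + 10P. Rearranging, 15P = 2775, hence P* = 185.
Substitute back: Q* = 1139 - 5(185) = 214.
Supply choke price (Qs = 0): P = 163.6. Producer surplus = ½ × (185 - 163.6) × 214 = 2289.8.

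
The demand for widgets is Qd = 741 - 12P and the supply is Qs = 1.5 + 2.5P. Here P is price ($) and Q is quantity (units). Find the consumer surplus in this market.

Consumer surplus = 693.375

Set Qd = Qs: 741 - 12P = 1.5 + 2.5P, so 739.5 = 14.5P and P* = 51.
Then Q* = 741 - 12(51) = 129.
Demand choke price (Qd = 0): P = 741/12 = 61.75. Consumer surplus = ½ × (61.75 - 51) × 129 = 693.375.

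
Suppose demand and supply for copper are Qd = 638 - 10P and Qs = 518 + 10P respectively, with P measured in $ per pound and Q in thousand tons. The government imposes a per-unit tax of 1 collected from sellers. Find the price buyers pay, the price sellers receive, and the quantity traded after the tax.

P_b = 6.5, P_s = 5.5, Q = 573

The tax drives a wedge P_b - P_s = 1. Substituting P_s = P_b - 1 into supply: Qs = 508 + 10P_b.
Market clearing requires 638 - 10P_b = 508 + 10P_b; hence 130 = 20P_b and P_b = 6.5.
So P_s = 5.5 and the quantity traded is Q = 638 - 10(6.5) = 573.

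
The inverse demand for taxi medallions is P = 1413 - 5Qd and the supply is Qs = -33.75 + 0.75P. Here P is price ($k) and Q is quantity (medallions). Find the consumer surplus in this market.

In direct form, Qd = 282.6 - 0.2P.
At equilibrium Qd = Qs, so 282.6 - 0.2P = -33.75 + 0.75P; collecting terms, 316.35 = 0.95P and P* = 333.
Then Q* = 282.6 - 0.2(333) = 216.
Demand choke price (Qd = 0): P = 282.6/0.2 = 1413. Consumer surplus = ½ × (1413 - 333) × 216 = 116640.

Consumer surplus = 116640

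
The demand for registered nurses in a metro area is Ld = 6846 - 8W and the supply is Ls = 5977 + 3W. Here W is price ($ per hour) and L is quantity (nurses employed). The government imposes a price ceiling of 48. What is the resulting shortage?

With W fixed at 48, quantity demanded is 6462 and quantity supplied is 6121.
Shortage = Ld - Ls = 6462 - 6121 = 341.

Shortage = 341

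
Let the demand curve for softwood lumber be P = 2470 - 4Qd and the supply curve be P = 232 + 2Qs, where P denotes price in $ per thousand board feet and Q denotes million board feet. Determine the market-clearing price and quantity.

Inverting to quantity form: Qd = 617.5 - 0.25P and Qs = -116 + 0.5P.
The market clears where 617.5 - 0.25P = -116 + 0.5P. Rearranging, 0.75P = 733.5, hence P* = 978.
From the demand curve, Q* = 617.5 - 0.25(978) = 373.

P* = 978, Q* = 373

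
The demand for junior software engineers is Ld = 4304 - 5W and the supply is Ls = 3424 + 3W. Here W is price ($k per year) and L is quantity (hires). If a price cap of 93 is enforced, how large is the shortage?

Shortage = 136

Evaluating both curves at the ceiling price 93 gives Ld = 3839, Ls = 3703.
Shortage = Ld - Ls = 3839 - 3703 = 136.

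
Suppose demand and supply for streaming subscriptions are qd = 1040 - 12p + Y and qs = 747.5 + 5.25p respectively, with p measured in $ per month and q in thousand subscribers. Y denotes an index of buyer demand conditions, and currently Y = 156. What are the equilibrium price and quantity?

p* = 26, q* = 884

With Y = 156, demand is qd = 1196 - 12p.
Set qd = qs: 1196 - 12p = 747.5 + 5.25p, so 448.5 = 17.25p and p* = 26.
Plugging p* into demand: q* = 1196 - 12(26) = 884.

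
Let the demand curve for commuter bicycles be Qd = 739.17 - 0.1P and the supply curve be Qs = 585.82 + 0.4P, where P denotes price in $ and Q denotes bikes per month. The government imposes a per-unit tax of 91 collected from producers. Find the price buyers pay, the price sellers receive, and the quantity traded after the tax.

P_b = 379.5, P_s = 288.5, Q = 701.22

With a tax of 91 on producers, they supply based on the net price P_s = P_b - 91, so Qs = 549.42 + 0.4P_b.
Market clearing requires 739.17 - 0.1P_b = 549.42 + 0.4P_b; hence 189.75 = 0.5P_b and P_b = 379.5.
Then P_s = 379.5 - 91 = 288.5 and Q = 739.17 - 0.1(379.5) = 701.22.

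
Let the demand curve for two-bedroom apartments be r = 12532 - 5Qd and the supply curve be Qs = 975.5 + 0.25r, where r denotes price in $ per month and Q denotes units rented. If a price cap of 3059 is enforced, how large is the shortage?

In direct form, Qd = 2506.4 - 0.2r.
At r = 3059: Qd = 1894.6 and Qs = 1740.25.
Shortage = Qd - Qs = 1894.6 - 1740.25 = 154.35.

Shortage = 154.35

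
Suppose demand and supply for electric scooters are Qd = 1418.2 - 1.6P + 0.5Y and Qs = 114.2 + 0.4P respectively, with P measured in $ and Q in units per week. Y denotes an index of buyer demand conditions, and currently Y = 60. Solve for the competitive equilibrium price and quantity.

P* = 667, Q* = 381

With Y = 60, demand is Qd = 1448.2 - 1.6P.
Equating demand and supply, 1448.2 - 1.6P = 114.2 + 0.4P gives 2P = 1334, so P* = 667.
From the demand curve, Q* = 1448.2 - 1.6(667) = 381.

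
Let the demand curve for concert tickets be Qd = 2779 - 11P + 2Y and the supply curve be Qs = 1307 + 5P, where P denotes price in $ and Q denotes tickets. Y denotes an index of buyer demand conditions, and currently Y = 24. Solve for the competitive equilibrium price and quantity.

P* = 95, Q* = 1782

With Y = 24, demand is Qd = 2827 - 11P.
The market clears where 2827 - 11P = 1307 + 5P. Rearranging, 16P = 1520, hence P* = 95.
From the demand curve, Q* = 2827 - 11(95) = 1782.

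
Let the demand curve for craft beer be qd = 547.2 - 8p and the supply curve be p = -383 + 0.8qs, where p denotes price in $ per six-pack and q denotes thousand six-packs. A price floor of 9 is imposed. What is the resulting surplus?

Surplus = 14.8

Rewriting in direct form: qs = 478.75 + 1.25p.
At p = 9: qd = 475.2 and qs = 490.
Surplus = qs - qd = 490 - 475.2 = 14.8.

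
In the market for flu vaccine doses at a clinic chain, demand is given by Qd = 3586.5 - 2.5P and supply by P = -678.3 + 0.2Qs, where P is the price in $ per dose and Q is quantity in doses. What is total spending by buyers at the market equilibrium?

Total spending by buyers = 91559

Solving each curve for Q: Qs = 3391.5 + 5P.
Set Qd = Qs: 3586.5 - 2.5P = 3391.5 + 5P, so 195 = 7.5P and P* = 26.
From the demand curve, Q* = 3586.5 - 2.5(26) = 3521.5.
Total spending by buyers = P* × Q* = 26 × 3521.5 = 91559.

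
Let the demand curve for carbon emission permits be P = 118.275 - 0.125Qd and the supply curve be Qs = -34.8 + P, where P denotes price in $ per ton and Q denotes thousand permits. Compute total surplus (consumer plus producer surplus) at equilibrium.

Total surplus = 3096.9225

Solving each curve for Q: Qd = 946.2 - 8P.
The market clears where 946.2 - 8P = -34.8 + P. Rearranging, 9P = 981, hence P* = 109.
Then Q* = 946.2 - 8(109) = 74.2.
Demand choke price = 118.275; supply choke price = 34.8. CS = ½(118.275 - 109)(74.2) = 344.1025; PS = ½(109 - 34.8)(74.2) = 2752.82. Total surplus = 3096.9225.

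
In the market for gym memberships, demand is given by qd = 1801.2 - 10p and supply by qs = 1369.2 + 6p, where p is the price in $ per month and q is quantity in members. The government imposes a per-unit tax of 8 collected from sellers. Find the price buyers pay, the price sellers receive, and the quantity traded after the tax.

p_b = 30, p_s = 22, q = 1501.2

With a tax of 8 on sellers, they supply based on the net price p_s = p_b - 8, so qs = 1321.2 + 6p_b.
Set qd = qs: 1801.2 - 10p_b = 1321.2 + 6p_b, so 480 = 16p_b and p_b = 30.
So p_s = 22 and the quantity traded is q = 1801.2 - 10(30) = 1501.2.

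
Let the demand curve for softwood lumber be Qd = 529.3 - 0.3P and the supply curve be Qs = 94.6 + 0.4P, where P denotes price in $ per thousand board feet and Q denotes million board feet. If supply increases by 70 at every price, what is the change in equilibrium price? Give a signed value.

Set Qd = Qs: 529.3 - 0.3P = 94.6 + 0.4P, so 434.7 = 0.7P and P* = 621.
Substitute back: Q* = 529.3 - 0.3(621) = 343.
After the shift, supply is Qs = 164.6 + 0.4P.
Re-solving, 0.7P = 364.7 gives P = 521 and Q = 373.
ΔP = 521 - 621 = -100.

ΔP = -100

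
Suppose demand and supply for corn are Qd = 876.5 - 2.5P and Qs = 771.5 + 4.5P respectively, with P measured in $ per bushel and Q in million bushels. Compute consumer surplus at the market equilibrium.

Consumer surplus = 140784.2

Set Qd = Qs: 876.5 - 2.5P = 771.5 + 4.5P, so 105 = 7P and P* = 15.
From the demand curve, Q* = 876.5 - 2.5(15) = 839.
Demand choke price (Qd = 0): P = 876.5/2.5 = 350.6. Consumer surplus = ½ × (350.6 - 15) × 839 = 140784.2.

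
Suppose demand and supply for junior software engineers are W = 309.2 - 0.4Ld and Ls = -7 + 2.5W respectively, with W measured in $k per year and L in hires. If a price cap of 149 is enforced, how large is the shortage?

Solving each curve for L: Ld = 773 - 2.5W.
With W fixed at 149, quantity demanded is 400.5 and quantity supplied is 365.5.
Shortage = Ld - Ls = 400.5 - 365.5 = 35.

Shortage = 35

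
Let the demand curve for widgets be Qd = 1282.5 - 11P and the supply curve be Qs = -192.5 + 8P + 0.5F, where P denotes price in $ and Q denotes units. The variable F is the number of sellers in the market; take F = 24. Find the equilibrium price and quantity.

P* = 77, Q* = 435.5

With F = 24, supply is Qs = -180.5 + 8P.
The market clears where 1282.5 - 11P = -180.5 + 8P. Rearranging, 19P = 1463, hence P* = 77.
Plugging P* into demand: Q* = 1282.5 - 11(77) = 435.5.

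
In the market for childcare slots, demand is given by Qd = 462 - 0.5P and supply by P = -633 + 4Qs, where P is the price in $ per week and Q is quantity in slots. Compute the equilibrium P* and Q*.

Rewriting in direct form: Qs = 158.25 + 0.25P.
At equilibrium Qd = Qs, so 462 - 0.5P = 158.25 + 0.25P; collecting terms, 303.75 = 0.75P and P* = 405.
Substitute back: Q* = 462 - 0.5(405) = 259.5.

P* = 405, Q* = 259.5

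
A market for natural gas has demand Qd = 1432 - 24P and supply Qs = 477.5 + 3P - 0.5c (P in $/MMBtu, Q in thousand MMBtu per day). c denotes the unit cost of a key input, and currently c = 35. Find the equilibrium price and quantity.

P* = 36, Q* = 568

With c = 35, supply is Qs = 460 + 3P.
Set Qd = Qs: 1432 - 24P = 460 + 3P, so 972 = 27P and P* = 36.
Plugging P* into demand: Q* = 1432 - 24(36) = 568.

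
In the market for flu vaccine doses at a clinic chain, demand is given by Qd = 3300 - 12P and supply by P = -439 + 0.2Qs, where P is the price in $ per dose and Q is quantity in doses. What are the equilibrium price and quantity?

In direct form, Qs = 2195 + 5P.
Set Qd = Qs: 3300 - 12P = 2195 + 5P, so 1105 = 17P and P* = 65.
From the demand curve, Q* = 3300 - 12(65) = 2520.

P* = 65, Q* = 2520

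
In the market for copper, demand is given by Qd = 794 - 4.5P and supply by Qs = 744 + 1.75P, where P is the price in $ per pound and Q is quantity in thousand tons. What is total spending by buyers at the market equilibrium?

At equilibrium Qd = Qs, so 794 - 4.5P = 744 + 1.75P; collecting terms, 50 = 6.25P and P* = 8.
From the demand curve, Q* = 794 - 4.5(8) = 758.
Total spending by buyers = P* × Q* = 8 × 758 = 6064.

Total spending by buyers = 6064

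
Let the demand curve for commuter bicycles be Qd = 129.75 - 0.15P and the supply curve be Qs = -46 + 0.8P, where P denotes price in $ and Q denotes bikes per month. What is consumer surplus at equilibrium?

The market clears where 129.75 - 0.15P = -46 + 0.8P. Rearranging, 0.95P = 175.75, hence P* = 185.
Substitute back: Q* = 129.75 - 0.15(185) = 102.
Demand choke price (Qd = 0): P = 129.75/0.15 = 865. Consumer surplus = ½ × (865 - 185) × 102 = 34680.

Consumer surplus = 34680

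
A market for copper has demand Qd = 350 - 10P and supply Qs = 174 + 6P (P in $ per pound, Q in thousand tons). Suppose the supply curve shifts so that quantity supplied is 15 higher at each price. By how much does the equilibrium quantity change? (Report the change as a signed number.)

The market clears where 350 - 10P = 174 + 6P. Rearranging, 16P = 176, hence P* = 11.
From the demand curve, Q* = 350 - 10(11) = 240.
After the shift, supply is Qs = 189 + 6P.
The new intersection has 161 = 16P, i.e. P = 10.0625, Q = 249.375.
ΔQ = 249.375 - 240 = 9.375.

ΔQ = 9.375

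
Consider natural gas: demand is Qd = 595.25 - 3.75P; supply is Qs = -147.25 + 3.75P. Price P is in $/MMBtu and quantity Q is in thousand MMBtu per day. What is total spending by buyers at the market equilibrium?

Equating demand and supply, 595.25 - 3.75P = -147.25 + 3.75P gives 7.5P = 742.5, so P* = 99.
Plugging P* into demand: Q* = 595.25 - 3.75(99) = 224.
Total spending by buyers = P* × Q* = 99 × 224 = 22176.

Total spending by buyers = 22176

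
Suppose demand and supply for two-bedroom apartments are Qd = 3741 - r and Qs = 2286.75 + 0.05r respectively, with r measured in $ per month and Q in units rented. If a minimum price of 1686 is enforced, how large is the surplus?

Surplus = 316.05

With r fixed at 1686, quantity demanded is 2055 and quantity supplied is 2371.05.
Surplus = Qs - Qd = 2371.05 - 2055 = 316.05.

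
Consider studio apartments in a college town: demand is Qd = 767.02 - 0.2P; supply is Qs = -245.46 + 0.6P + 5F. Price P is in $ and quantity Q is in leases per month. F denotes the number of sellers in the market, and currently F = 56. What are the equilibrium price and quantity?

With F = 56, supply is Qs = 34.54 + 0.6P.
The market clears where 767.02 - 0.2P = 34.54 + 0.6P. Rearranging, 0.8P = 732.48, hence P* = 915.6.
Then Q* = 767.02 - 0.2(915.6) = 583.9.

P* = 915.6, Q* = 583.9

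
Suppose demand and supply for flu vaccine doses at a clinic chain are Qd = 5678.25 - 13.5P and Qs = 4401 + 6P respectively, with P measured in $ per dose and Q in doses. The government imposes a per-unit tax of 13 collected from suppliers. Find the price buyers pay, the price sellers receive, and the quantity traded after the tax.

Suppliers keep P_s = P_b - 13 per unit, so supply in terms of the buyer price is Qs = 4323 + 6P_b.
Set Qd = Qs: 5678.25 - 13.5P_b = 4323 + 6P_b, so 1355.25 = 19.5P_b and P_b = 69.5.
So P_s = 56.5 and the quantity traded is Q = 5678.25 - 13.5(69.5) = 4740.

P_b = 69.5, P_s = 56.5, Q = 4740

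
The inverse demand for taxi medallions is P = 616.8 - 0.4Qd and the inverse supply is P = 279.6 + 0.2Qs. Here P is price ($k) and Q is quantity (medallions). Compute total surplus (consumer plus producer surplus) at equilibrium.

Inverting to quantity form: Qd = 1542 - 2.5P and Qs = -1398 + 5P.
Set Qd = Qs: 1542 - 2.5P = -1398 + 5P, so 2940 = 7.5P and P* = 392.
Plugging P* into demand: Q* = 1542 - 2.5(392) = 562.
Demand choke price = 616.8; supply choke price = 279.6. CS = ½(616.8 - 392)(562) = 63168.8; PS = ½(392 - 279.6)(562) = 31584.4. Total surplus = 94753.2.

Total surplus = 94753.2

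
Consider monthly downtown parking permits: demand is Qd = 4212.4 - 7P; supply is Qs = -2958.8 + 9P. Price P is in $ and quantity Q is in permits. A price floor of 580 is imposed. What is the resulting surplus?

With P fixed at 580, quantity demanded is 152.4 and quantity supplied is 2261.2.
Surplus = Qs - Qd = 2261.2 - 152.4 = 2108.8.

Surplus = 2108.8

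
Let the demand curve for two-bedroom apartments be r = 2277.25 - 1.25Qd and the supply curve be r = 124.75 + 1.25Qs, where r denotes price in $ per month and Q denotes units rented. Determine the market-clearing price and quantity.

r* = 1201, Q* = 861

Solving each curve for Q: Qd = 1821.8 - 0.8r and Qs = -99.8 + 0.8r.
At equilibrium Qd = Qs, so 1821.8 - 0.8r = -99.8 + 0.8r; collecting terms, 1921.6 = 1.6r and r* = 1201.
From the demand curve, Q* = 1821.8 - 0.8(1201) = 861.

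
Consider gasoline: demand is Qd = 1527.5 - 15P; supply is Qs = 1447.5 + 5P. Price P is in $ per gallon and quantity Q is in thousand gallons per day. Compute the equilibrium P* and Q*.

P* = 4, Q* = 1467.5

Set Qd = Qs: 1527.5 - 15P = 1447.5 + 5P, so 80 = 20P and P* = 4.
Plugging P* into demand: Q* = 1527.5 - 15(4) = 1467.5.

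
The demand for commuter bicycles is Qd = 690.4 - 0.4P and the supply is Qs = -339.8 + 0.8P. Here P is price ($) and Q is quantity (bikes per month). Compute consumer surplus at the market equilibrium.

Consumer surplus = 150511.25

The market clears where 690.4 - 0.4P = -339.8 + 0.8P. Rearranging, 1.2P = 1030.2, hence P* = 858.5.
Then Q* = 690.4 - 0.4(858.5) = 347.
Demand choke price (Qd = 0): P = 690.4/0.4 = 1726. Consumer surplus = ½ × (1726 - 858.5) × 347 = 150511.25.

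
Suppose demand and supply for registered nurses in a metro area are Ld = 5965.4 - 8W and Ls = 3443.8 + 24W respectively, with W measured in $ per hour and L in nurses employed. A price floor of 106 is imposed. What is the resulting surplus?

With W fixed at 106, quantity demanded is 5117.4 and quantity supplied is 5987.8.
Surplus = Ls - Ld = 5987.8 - 5117.4 = 870.4.

Surplus = 870.4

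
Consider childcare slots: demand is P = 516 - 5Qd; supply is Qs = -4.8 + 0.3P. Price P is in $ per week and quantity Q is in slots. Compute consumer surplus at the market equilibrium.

Consumer surplus = 9000

In direct form, Qd = 103.2 - 0.2P.
Set Qd = Qs: 103.2 - 0.2P = -4.8 + 0.3P, so 108 = 0.5P and P* = 216.
Substitute back: Q* = 103.2 - 0.2(216) = 60.
Demand choke price (Qd = 0): P = 103.2/0.2 = 516. Consumer surplus = ½ × (516 - 216) × 60 = 9000.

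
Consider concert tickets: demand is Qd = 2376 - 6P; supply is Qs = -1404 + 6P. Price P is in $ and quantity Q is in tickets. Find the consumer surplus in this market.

Consumer surplus = 19683

The market clears where 2376 - 6P = -1404 + 6P. Rearranging, 12P = 3780, hence P* = 315.
Then Q* = 2376 - 6(315) = 486.
Demand choke price (Qd = 0): P = 2376/6 = 396. Consumer surplus = ½ × (396 - 315) × 486 = 19683.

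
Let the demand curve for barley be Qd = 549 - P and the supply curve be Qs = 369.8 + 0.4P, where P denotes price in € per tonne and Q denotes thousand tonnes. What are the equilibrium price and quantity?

P* = 128, Q* = 421

Equating demand and supply, 549 - P = 369.8 + 0.4P gives 1.4P = 179.2, so P* = 128.
From the demand curve, Q* = 549 - 128 = 421.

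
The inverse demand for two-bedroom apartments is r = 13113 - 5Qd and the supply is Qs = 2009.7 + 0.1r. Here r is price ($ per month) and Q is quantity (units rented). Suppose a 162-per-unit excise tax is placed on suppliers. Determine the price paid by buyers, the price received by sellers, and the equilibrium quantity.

Inverting to quantity form: Qd = 2622.6 - 0.2r.
The tax drives a wedge r_b - r_s = 162. Substituting r_s = r_b - 162 into supply: Qs = 1993.5 + 0.1r_b.
Equate demand and the shifted supply: 2622.6 - 0.2r_b = 1993.5 + 0.1r_b, giving 0.3r_b = 629.1, so r_b = 2097.
Then r_s = 2097 - 162 = 1935 and Q = 2622.6 - 0.2(2097) = 2203.2.

r_b = 2097, r_s = 1935, Q = 2203.2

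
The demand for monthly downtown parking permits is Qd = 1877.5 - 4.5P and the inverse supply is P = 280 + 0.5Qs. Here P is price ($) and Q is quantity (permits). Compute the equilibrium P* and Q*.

Inverting to quantity form: Qs = -560 + 2P.
Equating demand and supply, 1877.5 - 4.5P = -560 + 2P gives 6.5P = 2437.5, so P* = 375.
Substitute back: Q* = 1877.5 - 4.5(375) = 190.

P* = 375, Q* = 190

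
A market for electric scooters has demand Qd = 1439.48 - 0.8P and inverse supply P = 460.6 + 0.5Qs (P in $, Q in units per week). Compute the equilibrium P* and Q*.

P* = 843.1, Q* = 765

In direct form, Qs = -921.2 + 2P.
Equating demand and supply, 1439.48 - 0.8P = -921.2 + 2P gives 2.8P = 2360.68, so P* = 843.1.
Plugging P* into demand: Q* = 1439.48 - 0.8(843.1) = 765.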